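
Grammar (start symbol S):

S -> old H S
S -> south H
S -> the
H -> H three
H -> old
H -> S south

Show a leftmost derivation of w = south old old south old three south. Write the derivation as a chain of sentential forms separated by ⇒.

S ⇒ south H ⇒ south S south ⇒ south old H S south ⇒ south old old S south ⇒ south old old south H south ⇒ south old old south H three south ⇒ south old old south old three south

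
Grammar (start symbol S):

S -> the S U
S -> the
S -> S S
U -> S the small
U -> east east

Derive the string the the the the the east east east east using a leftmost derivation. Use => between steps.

S => the S U => the S S U => the the S U => the the the S U U => the the the S S U U => the the the the S U U => the the the the the U U => the the the the the east east U => the the the the the east east east east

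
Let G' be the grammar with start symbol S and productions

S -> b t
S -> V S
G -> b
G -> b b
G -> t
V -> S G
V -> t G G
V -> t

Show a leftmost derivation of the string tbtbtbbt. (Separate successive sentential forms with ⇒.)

S ⇒ VS   [S -> V S]
VS ⇒ SGS   [V -> S G]
SGS ⇒ VSGS   [S -> V S]
VSGS ⇒ tGGSGS   [V -> t G G]
tGGSGS ⇒ tbGSGS   [G -> b]
tbGSGS ⇒ tbtSGS   [G -> t]
tbtSGS ⇒ tbtbtGS   [S -> b t]
tbtbtGS ⇒ tbtbtbS   [G -> b]
tbtbtbS ⇒ tbtbtbbt   [S -> b t]

S⇒VS⇒SGS⇒VSGS⇒tGGSGS⇒tbGSGS⇒tbtSGS⇒tbtbtGS⇒tbtbtbS⇒tbtbtbbt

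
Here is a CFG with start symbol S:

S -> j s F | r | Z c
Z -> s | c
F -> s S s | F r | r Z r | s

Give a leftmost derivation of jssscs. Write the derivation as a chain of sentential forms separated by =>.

S => jsF => jssSs => jssZcs => jssscs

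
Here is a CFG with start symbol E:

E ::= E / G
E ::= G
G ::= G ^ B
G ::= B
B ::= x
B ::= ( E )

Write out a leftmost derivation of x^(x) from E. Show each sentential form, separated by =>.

E => G   [E ::= G]
G => G^B   [G ::= G ^ B]
G^B => B^B   [G ::= B]
B^B => x^B   [B ::= x]
x^B => x^(E)   [B ::= ( E )]
x^(E) => x^(G)   [E ::= G]
x^(G) => x^(B)   [G ::= B]
x^(B) => x^(x)   [B ::= x]

E => G => G^B => B^B => x^B => x^(E) => x^(G) => x^(B) => x^(x)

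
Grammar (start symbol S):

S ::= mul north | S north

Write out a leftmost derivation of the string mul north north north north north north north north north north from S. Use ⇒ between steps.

S ⇒ S north ⇒ S north north ⇒ S north north north ⇒ S north north north north ⇒ S north north north north north ⇒ S north north north north north north ⇒ S north north north north north north north ⇒ S north north north north north north north north ⇒ S north north north north north north north north north ⇒ mul north north north north north north north north north north

S ⇒ S north   [S ::= S north]
S north ⇒ S north north   [S ::= S north]
S north north ⇒ S north north north   [S ::= S north]
S north north north ⇒ S north north north north   [S ::= S north]
S north north north north ⇒ S north north north north north   [S ::= S north]
S north north north north north ⇒ S north north north north north north   [S ::= S north]
S north north north north north north ⇒ S north north north north north north north   [S ::= S north]
S north north north north north north north ⇒ S north north north north north north north north   [S ::= S north]
S north north north north north north north north ⇒ S north north north north north north north north north   [S ::= S north]
S north north north north north north north north north ⇒ mul north north north north north north north north north north   [S ::= mul north]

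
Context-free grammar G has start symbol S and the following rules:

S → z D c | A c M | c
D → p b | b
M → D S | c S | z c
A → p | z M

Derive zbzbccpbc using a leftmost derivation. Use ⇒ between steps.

S ⇒ AcM   [S → A c M]
AcM ⇒ zMcM   [A → z M]
zMcM ⇒ zDScM   [M → D S]
zDScM ⇒ zbScM   [D → b]
zbScM ⇒ zbzDccM   [S → z D c]
zbzDccM ⇒ zbzbccM   [D → b]
zbzbccM ⇒ zbzbccDS   [M → D S]
zbzbccDS ⇒ zbzbccpbS   [D → p b]
zbzbccpbS ⇒ zbzbccpbc   [S → c]

S ⇒ AcM ⇒ zMcM ⇒ zDScM ⇒ zbScM ⇒ zbzDccM ⇒ zbzbccM ⇒ zbzbccDS ⇒ zbzbccpbS ⇒ zbzbccpbc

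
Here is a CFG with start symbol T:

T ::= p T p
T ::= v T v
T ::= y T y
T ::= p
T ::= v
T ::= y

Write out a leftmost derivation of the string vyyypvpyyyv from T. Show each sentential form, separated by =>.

T => vTv   [T ::= v T v]
vTv => vyTyv   [T ::= y T y]
vyTyv => vyyTyyv   [T ::= y T y]
vyyTyyv => vyyyTyyyv   [T ::= y T y]
vyyyTyyyv => vyyypTpyyyv   [T ::= p T p]
vyyypTpyyyv => vyyypvpyyyv   [T ::= v]

T=>vTv=>vyTyv=>vyyTyyv=>vyyyTyyyv=>vyyypTpyyyv=>vyyypvpyyyv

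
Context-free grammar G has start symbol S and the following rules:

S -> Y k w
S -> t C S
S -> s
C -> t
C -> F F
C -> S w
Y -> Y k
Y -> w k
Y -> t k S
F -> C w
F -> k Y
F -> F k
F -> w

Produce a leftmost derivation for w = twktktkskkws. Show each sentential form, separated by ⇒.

S ⇒ tCS   [S -> t C S]
tCS ⇒ tFFS   [C -> F F]
tFFS ⇒ twFS   [F -> w]
twFS ⇒ twkYS   [F -> k Y]
twkYS ⇒ twktkSS   [Y -> t k S]
twktkSS ⇒ twktkYkwS   [S -> Y k w]
twktkYkwS ⇒ twktkYkkwS   [Y -> Y k]
twktkYkkwS ⇒ twktktkSkkwS   [Y -> t k S]
twktktkSkkwS ⇒ twktktkskkwS   [S -> s]
twktktkskkwS ⇒ twktktkskkws   [S -> s]

S ⇒ tCS ⇒ tFFS ⇒ twFS ⇒ twkYS ⇒ twktkSS ⇒ twktkYkwS ⇒ twktkYkkwS ⇒ twktktkSkkwS ⇒ twktktkskkwS ⇒ twktktkskkws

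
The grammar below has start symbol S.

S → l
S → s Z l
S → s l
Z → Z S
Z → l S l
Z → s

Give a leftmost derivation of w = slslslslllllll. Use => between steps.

S => sZl   [S → s Z l]
sZl => slSll   [Z → l S l]
slSll => slsZlll   [S → s Z l]
slsZlll => slslSllll   [Z → l S l]
slslSllll => slslsZlllll   [S → s Z l]
slslsZlllll => slslslSllllll   [Z → l S l]
slslslSllllll => slslslslllllll   [S → s l]

S => sZl => slSll => slsZlll => slslSllll => slslsZlllll => slslslSllllll => slslslslllllll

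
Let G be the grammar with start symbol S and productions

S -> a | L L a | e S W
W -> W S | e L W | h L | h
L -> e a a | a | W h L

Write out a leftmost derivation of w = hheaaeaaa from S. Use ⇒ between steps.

S⇒LLa⇒WhLLa⇒hhLLa⇒hheaaLa⇒hheaaeaaa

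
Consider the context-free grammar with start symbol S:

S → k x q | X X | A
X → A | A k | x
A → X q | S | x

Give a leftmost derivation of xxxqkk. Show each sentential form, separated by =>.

S => XX   [S → X X]
XX => xX   [X → x]
xX => xAk   [X → A k]
xAk => xSk   [A → S]
xSk => xXXk   [S → X X]
xXXk => xxXk   [X → x]
xxXk => xxAkk   [X → A k]
xxAkk => xxXqkk   [A → X q]
xxXqkk => xxxqkk   [X → x]

S=>XX=>xX=>xAk=>xSk=>xXXk=>xxXk=>xxAkk=>xxXqkk=>xxxqkk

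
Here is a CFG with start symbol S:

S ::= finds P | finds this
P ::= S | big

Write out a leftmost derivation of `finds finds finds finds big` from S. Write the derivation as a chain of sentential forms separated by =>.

S => finds P => finds S => finds finds P => finds finds S => finds finds finds P => finds finds finds S => finds finds finds finds P => finds finds finds finds big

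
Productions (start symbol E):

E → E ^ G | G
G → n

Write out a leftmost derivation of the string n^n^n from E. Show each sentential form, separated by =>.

E => E^G => E^G^G => G^G^G => n^G^G => n^n^G => n^n^n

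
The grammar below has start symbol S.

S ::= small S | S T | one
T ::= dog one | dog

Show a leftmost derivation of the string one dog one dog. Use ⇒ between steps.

S ⇒ S T ⇒ S T T ⇒ one T T ⇒ one dog one T ⇒ one dog one dog

S ⇒ S T   [S ::= S T]
S T ⇒ S T T   [S ::= S T]
S T T ⇒ one T T   [S ::= one]
one T T ⇒ one dog one T   [T ::= dog one]
one dog one T ⇒ one dog one dog   [T ::= dog]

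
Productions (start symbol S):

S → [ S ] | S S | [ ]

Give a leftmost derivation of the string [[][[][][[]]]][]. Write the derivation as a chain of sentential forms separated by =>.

S => SS => [S]S => [SS]S => [[]S]S => [[][S]]S => [[][SS]]S => [[][SSS]]S => [[][[]SS]]S => [[][[][]S]]S => [[][[][][S]]]S => [[][[][][[]]]]S => [[][[][][[]]]][]

S => SS   [S → S S]
SS => [S]S   [S → [ S ]]
[S]S => [SS]S   [S → S S]
[SS]S => [[]S]S   [S → [ ]]
[[]S]S => [[][S]]S   [S → [ S ]]
[[][S]]S => [[][SS]]S   [S → S S]
[[][SS]]S => [[][SSS]]S   [S → S S]
[[][SSS]]S => [[][[]SS]]S   [S → [ ]]
[[][[]SS]]S => [[][[][]S]]S   [S → [ ]]
[[][[][]S]]S => [[][[][][S]]]S   [S → [ S ]]
[[][[][][S]]]S => [[][[][][[]]]]S   [S → [ ]]
[[][[][][[]]]]S => [[][[][][[]]]][]   [S → [ ]]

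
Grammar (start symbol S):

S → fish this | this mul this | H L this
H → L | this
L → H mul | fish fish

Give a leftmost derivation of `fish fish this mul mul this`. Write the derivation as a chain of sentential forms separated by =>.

S => H L this   [S → H L this]
H L this => L L this   [H → L]
L L this => fish fish L this   [L → fish fish]
fish fish L this => fish fish H mul this   [L → H mul]
fish fish H mul this => fish fish L mul this   [H → L]
fish fish L mul this => fish fish H mul mul this   [L → H mul]
fish fish H mul mul this => fish fish this mul mul this   [H → this]

S => H L this => L L this => fish fish L this => fish fish H mul this => fish fish L mul this => fish fish H mul mul this => fish fish this mul mul this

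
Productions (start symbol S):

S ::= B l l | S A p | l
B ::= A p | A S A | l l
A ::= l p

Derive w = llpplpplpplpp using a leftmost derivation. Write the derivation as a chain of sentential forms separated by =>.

S => SAp => SApAp => SApApAp => SApApApAp => lApApApAp => llppApApAp => llpplppApAp => llpplpplppAp => llpplpplpplpp

S => SAp   [S ::= S A p]
SAp => SApAp   [S ::= S A p]
SApAp => SApApAp   [S ::= S A p]
SApApAp => SApApApAp   [S ::= S A p]
SApApApAp => lApApApAp   [S ::= l]
lApApApAp => llppApApAp   [A ::= l p]
llppApApAp => llpplppApAp   [A ::= l p]
llpplppApAp => llpplpplppAp   [A ::= l p]
llpplpplppAp => llpplpplpplpp   [A ::= l p]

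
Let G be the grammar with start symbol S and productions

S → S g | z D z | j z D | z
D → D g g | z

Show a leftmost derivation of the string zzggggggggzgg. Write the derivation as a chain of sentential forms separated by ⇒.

S ⇒ Sg   [S → S g]
Sg ⇒ Sgg   [S → S g]
Sgg ⇒ zDzgg   [S → z D z]
zDzgg ⇒ zDggzgg   [D → D g g]
zDggzgg ⇒ zDggggzgg   [D → D g g]
zDggggzgg ⇒ zDggggggzgg   [D → D g g]
zDggggggzgg ⇒ zDggggggggzgg   [D → D g g]
zDggggggggzgg ⇒ zzggggggggzgg   [D → z]

S ⇒ Sg ⇒ Sgg ⇒ zDzgg ⇒ zDggzgg ⇒ zDggggzgg ⇒ zDggggggzgg ⇒ zDggggggggzgg ⇒ zzggggggggzgg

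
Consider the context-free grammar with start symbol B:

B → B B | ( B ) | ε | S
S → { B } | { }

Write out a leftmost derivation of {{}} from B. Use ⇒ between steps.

B ⇒ BB ⇒ SB ⇒ {B}B ⇒ {S}B ⇒ {{}}B ⇒ {{}}

B ⇒ BB   [B → B B]
BB ⇒ SB   [B → S]
SB ⇒ {B}B   [S → { B }]
{B}B ⇒ {S}B   [B → S]
{S}B ⇒ {{}}B   [S → { }]
{{}}B ⇒ {{}}   [B → ε]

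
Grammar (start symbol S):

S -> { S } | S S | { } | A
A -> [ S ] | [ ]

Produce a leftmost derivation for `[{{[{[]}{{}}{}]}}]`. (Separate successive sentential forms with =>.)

S => A   [S -> A]
A => [S]   [A -> [ S ]]
[S] => [{S}]   [S -> { S }]
[{S}] => [{{S}}]   [S -> { S }]
[{{S}}] => [{{A}}]   [S -> A]
[{{A}}] => [{{[S]}}]   [A -> [ S ]]
[{{[S]}}] => [{{[SS]}}]   [S -> S S]
[{{[SS]}}] => [{{[SSS]}}]   [S -> S S]
[{{[SSS]}}] => [{{[{S}SS]}}]   [S -> { S }]
[{{[{S}SS]}}] => [{{[{A}SS]}}]   [S -> A]
[{{[{A}SS]}}] => [{{[{[]}SS]}}]   [A -> [ ]]
[{{[{[]}SS]}}] => [{{[{[]}{S}S]}}]   [S -> { S }]
[{{[{[]}{S}S]}}] => [{{[{[]}{{}}S]}}]   [S -> { }]
[{{[{[]}{{}}S]}}] => [{{[{[]}{{}}{}]}}]   [S -> { }]

S => A => [S] => [{S}] => [{{S}}] => [{{A}}] => [{{[S]}}] => [{{[SS]}}] => [{{[SSS]}}] => [{{[{S}SS]}}] => [{{[{A}SS]}}] => [{{[{[]}SS]}}] => [{{[{[]}{S}S]}}] => [{{[{[]}{{}}S]}}] => [{{[{[]}{{}}{}]}}]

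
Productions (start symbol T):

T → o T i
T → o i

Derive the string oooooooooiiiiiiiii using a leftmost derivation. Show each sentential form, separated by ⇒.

T⇒oTi⇒ooTii⇒oooTiii⇒ooooTiiii⇒oooooTiiiii⇒ooooooTiiiiii⇒oooooooTiiiiiii⇒ooooooooTiiiiiiii⇒oooooooooiiiiiiiii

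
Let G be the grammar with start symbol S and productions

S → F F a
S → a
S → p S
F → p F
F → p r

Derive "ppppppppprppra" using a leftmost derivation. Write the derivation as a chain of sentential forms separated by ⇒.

S⇒FFa⇒pFFa⇒ppFFa⇒pppFFa⇒ppppFFa⇒pppppFFa⇒ppppppFFa⇒pppppppFFa⇒ppppppppFFa⇒ppppppppprFa⇒ppppppppprpFa⇒ppppppppprppra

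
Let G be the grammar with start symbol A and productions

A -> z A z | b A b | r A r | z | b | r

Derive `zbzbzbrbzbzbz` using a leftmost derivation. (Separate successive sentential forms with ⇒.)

A ⇒ zAz   [A -> z A z]
zAz ⇒ zbAbz   [A -> b A b]
zbAbz ⇒ zbzAzbz   [A -> z A z]
zbzAzbz ⇒ zbzbAbzbz   [A -> b A b]
zbzbAbzbz ⇒ zbzbzAzbzbz   [A -> z A z]
zbzbzAzbzbz ⇒ zbzbzbAbzbzbz   [A -> b A b]
zbzbzbAbzbzbz ⇒ zbzbzbrbzbzbz   [A -> r]

A ⇒ zAz ⇒ zbAbz ⇒ zbzAzbz ⇒ zbzbAbzbz ⇒ zbzbzAzbzbz ⇒ zbzbzbAbzbzbz ⇒ zbzbzbrbzbzbz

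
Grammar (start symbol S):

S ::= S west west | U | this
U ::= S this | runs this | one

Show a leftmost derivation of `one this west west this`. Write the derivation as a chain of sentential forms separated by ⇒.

S ⇒ U   [S ::= U]
U ⇒ S this   [U ::= S this]
S this ⇒ S west west this   [S ::= S west west]
S west west this ⇒ U west west this   [S ::= U]
U west west this ⇒ S this west west this   [U ::= S this]
S this west west this ⇒ U this west west this   [S ::= U]
U this west west this ⇒ one this west west this   [U ::= one]

S ⇒ U ⇒ S this ⇒ S west west this ⇒ U west west this ⇒ S this west west this ⇒ U this west west this ⇒ one this west west this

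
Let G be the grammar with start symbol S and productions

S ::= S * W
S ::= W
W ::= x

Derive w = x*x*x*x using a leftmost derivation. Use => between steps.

S => S*W => S*W*W => S*W*W*W => W*W*W*W => x*W*W*W => x*x*W*W => x*x*x*W => x*x*x*x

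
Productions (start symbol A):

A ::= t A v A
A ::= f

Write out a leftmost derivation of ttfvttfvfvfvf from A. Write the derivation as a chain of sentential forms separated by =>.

A => tAvA   [A ::= t A v A]
tAvA => ttAvAvA   [A ::= t A v A]
ttAvAvA => ttfvAvA   [A ::= f]
ttfvAvA => ttfvtAvAvA   [A ::= t A v A]
ttfvtAvAvA => ttfvttAvAvAvA   [A ::= t A v A]
ttfvttAvAvAvA => ttfvttfvAvAvA   [A ::= f]
ttfvttfvAvAvA => ttfvttfvfvAvA   [A ::= f]
ttfvttfvfvAvA => ttfvttfvfvfvA   [A ::= f]
ttfvttfvfvfvA => ttfvttfvfvfvf   [A ::= f]

A=>tAvA=>ttAvAvA=>ttfvAvA=>ttfvtAvAvA=>ttfvttAvAvAvA=>ttfvttfvAvAvA=>ttfvttfvfvAvA=>ttfvttfvfvfvA=>ttfvttfvfvfvf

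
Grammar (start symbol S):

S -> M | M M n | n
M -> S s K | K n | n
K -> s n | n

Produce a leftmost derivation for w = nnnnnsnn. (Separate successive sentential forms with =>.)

S => MMn   [S -> M M n]
MMn => nMn   [M -> n]
nMn => nSsKn   [M -> S s K]
nSsKn => nMMnsKn   [S -> M M n]
nMMnsKn => nKnMnsKn   [M -> K n]
nKnMnsKn => nnnMnsKn   [K -> n]
nnnMnsKn => nnnnnsKn   [M -> n]
nnnnnsKn => nnnnnsnn   [K -> n]

S => MMn => nMn => nSsKn => nMMnsKn => nKnMnsKn => nnnMnsKn => nnnnnsKn => nnnnnsnn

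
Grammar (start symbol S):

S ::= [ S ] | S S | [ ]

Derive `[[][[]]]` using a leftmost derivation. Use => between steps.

S=>[S]=>[SS]=>[[]S]=>[[][S]]=>[[][[]]]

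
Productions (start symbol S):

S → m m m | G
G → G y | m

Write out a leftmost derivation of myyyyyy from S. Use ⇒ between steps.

S ⇒ G ⇒ Gy ⇒ Gyy ⇒ Gyyy ⇒ Gyyyy ⇒ Gyyyyy ⇒ Gyyyyyy ⇒ myyyyyy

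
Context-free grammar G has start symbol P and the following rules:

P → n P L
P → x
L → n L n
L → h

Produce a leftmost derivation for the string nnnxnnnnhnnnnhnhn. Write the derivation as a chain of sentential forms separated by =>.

P => nPL   [P → n P L]
nPL => nnPLL   [P → n P L]
nnPLL => nnnPLLL   [P → n P L]
nnnPLLL => nnnxLLL   [P → x]
nnnxLLL => nnnxnLnLL   [L → n L n]
nnnxnLnLL => nnnxnnLnnLL   [L → n L n]
nnnxnnLnnLL => nnnxnnnLnnnLL   [L → n L n]
nnnxnnnLnnnLL => nnnxnnnnLnnnnLL   [L → n L n]
nnnxnnnnLnnnnLL => nnnxnnnnhnnnnLL   [L → h]
nnnxnnnnhnnnnLL => nnnxnnnnhnnnnhL   [L → h]
nnnxnnnnhnnnnhL => nnnxnnnnhnnnnhnLn   [L → n L n]
nnnxnnnnhnnnnhnLn => nnnxnnnnhnnnnhnhn   [L → h]

P => nPL => nnPLL => nnnPLLL => nnnxLLL => nnnxnLnLL => nnnxnnLnnLL => nnnxnnnLnnnLL => nnnxnnnnLnnnnLL => nnnxnnnnhnnnnLL => nnnxnnnnhnnnnhL => nnnxnnnnhnnnnhnLn => nnnxnnnnhnnnnhnhn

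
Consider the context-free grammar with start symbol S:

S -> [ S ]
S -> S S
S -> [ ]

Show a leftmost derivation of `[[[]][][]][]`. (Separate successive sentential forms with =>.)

S => SS => [S]S => [SS]S => [SSS]S => [[S]SS]S => [[[]]SS]S => [[[]][]S]S => [[[]][][]]S => [[[]][][]][]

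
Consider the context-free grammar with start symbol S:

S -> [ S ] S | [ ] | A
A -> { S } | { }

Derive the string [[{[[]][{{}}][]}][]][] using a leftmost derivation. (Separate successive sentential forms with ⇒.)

S ⇒ [S]S ⇒ [[S]S]S ⇒ [[A]S]S ⇒ [[{S}]S]S ⇒ [[{[S]S}]S]S ⇒ [[{[[]]S}]S]S ⇒ [[{[[]][S]S}]S]S ⇒ [[{[[]][A]S}]S]S ⇒ [[{[[]][{S}]S}]S]S ⇒ [[{[[]][{A}]S}]S]S ⇒ [[{[[]][{{}}]S}]S]S ⇒ [[{[[]][{{}}][]}]S]S ⇒ [[{[[]][{{}}][]}][]]S ⇒ [[{[[]][{{}}][]}][]][]

S ⇒ [S]S   [S -> [ S ] S]
[S]S ⇒ [[S]S]S   [S -> [ S ] S]
[[S]S]S ⇒ [[A]S]S   [S -> A]
[[A]S]S ⇒ [[{S}]S]S   [A -> { S }]
[[{S}]S]S ⇒ [[{[S]S}]S]S   [S -> [ S ] S]
[[{[S]S}]S]S ⇒ [[{[[]]S}]S]S   [S -> [ ]]
[[{[[]]S}]S]S ⇒ [[{[[]][S]S}]S]S   [S -> [ S ] S]
[[{[[]][S]S}]S]S ⇒ [[{[[]][A]S}]S]S   [S -> A]
[[{[[]][A]S}]S]S ⇒ [[{[[]][{S}]S}]S]S   [A -> { S }]
[[{[[]][{S}]S}]S]S ⇒ [[{[[]][{A}]S}]S]S   [S -> A]
[[{[[]][{A}]S}]S]S ⇒ [[{[[]][{{}}]S}]S]S   [A -> { }]
[[{[[]][{{}}]S}]S]S ⇒ [[{[[]][{{}}][]}]S]S   [S -> [ ]]
[[{[[]][{{}}][]}]S]S ⇒ [[{[[]][{{}}][]}][]]S   [S -> [ ]]
[[{[[]][{{}}][]}][]]S ⇒ [[{[[]][{{}}][]}][]][]   [S -> [ ]]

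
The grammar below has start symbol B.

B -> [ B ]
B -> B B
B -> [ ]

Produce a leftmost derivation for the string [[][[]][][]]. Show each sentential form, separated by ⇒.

B ⇒ [B]   [B -> [ B ]]
[B] ⇒ [BB]   [B -> B B]
[BB] ⇒ [BBB]   [B -> B B]
[BBB] ⇒ [[]BB]   [B -> [ ]]
[[]BB] ⇒ [[]BBB]   [B -> B B]
[[]BBB] ⇒ [[][B]BB]   [B -> [ B ]]
[[][B]BB] ⇒ [[][[]]BB]   [B -> [ ]]
[[][[]]BB] ⇒ [[][[]][]B]   [B -> [ ]]
[[][[]][]B] ⇒ [[][[]][][]]   [B -> [ ]]

B ⇒ [B] ⇒ [BB] ⇒ [BBB] ⇒ [[]BB] ⇒ [[]BBB] ⇒ [[][B]BB] ⇒ [[][[]]BB] ⇒ [[][[]][]B] ⇒ [[][[]][][]]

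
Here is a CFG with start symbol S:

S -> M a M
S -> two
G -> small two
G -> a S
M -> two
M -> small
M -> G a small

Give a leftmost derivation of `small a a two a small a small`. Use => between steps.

S => M a M   [S -> M a M]
M a M => small a M   [M -> small]
small a M => small a G a small   [M -> G a small]
small a G a small => small a a S a small   [G -> a S]
small a a S a small => small a a M a M a small   [S -> M a M]
small a a M a M a small => small a a two a M a small   [M -> two]
small a a two a M a small => small a a two a small a small   [M -> small]

S => M a M => small a M => small a G a small => small a a S a small => small a a M a M a small => small a a two a M a small => small a a two a small a small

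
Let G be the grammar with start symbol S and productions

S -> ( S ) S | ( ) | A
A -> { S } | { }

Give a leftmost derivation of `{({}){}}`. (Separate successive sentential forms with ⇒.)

S⇒A⇒{S}⇒{(S)S}⇒{(A)S}⇒{({})S}⇒{({})A}⇒{({}){}}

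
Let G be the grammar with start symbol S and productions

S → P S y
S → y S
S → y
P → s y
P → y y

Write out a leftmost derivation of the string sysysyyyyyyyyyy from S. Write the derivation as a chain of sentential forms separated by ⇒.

S ⇒ PSy   [S → P S y]
PSy ⇒ sySy   [P → s y]
sySy ⇒ syPSyy   [S → P S y]
syPSyy ⇒ sysySyy   [P → s y]
sysySyy ⇒ sysyPSyyy   [S → P S y]
sysyPSyyy ⇒ sysysySyyy   [P → s y]
sysysySyyy ⇒ sysysyySyyy   [S → y S]
sysysyySyyy ⇒ sysysyyySyyy   [S → y S]
sysysyyySyyy ⇒ sysysyyyPSyyyy   [S → P S y]
sysysyyyPSyyyy ⇒ sysysyyyyySyyyy   [P → y y]
sysysyyyyySyyyy ⇒ sysysyyyyyyyyyy   [S → y]

S ⇒ PSy ⇒ sySy ⇒ syPSyy ⇒ sysySyy ⇒ sysyPSyyy ⇒ sysysySyyy ⇒ sysysyySyyy ⇒ sysysyyySyyy ⇒ sysysyyyPSyyyy ⇒ sysysyyyyySyyyy ⇒ sysysyyyyyyyyyy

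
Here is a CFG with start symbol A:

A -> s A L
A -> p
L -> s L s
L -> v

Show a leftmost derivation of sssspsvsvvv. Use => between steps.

A => sAL => ssALL => sssALLL => ssssALLLL => sssspLLLL => sssspsLsLLL => sssspsvsLLL => sssspsvsvLL => sssspsvsvvL => sssspsvsvvv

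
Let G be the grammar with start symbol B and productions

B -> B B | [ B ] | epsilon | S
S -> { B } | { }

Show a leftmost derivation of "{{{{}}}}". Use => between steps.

B=>S=>{B}=>{S}=>{{B}}=>{{S}}=>{{{B}}}=>{{{S}}}=>{{{{}}}}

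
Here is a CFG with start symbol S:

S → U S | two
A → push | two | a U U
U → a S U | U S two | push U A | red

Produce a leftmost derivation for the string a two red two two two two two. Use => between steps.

S => U S => U S two S => U S two S two S => a S U S two S two S => a two U S two S two S => a two red S two S two S => a two red two two S two S => a two red two two two two S => a two red two two two two two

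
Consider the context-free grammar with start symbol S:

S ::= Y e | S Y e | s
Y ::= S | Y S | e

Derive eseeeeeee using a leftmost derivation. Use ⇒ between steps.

S ⇒ SYe ⇒ SYeYe ⇒ SYeYeYe ⇒ YeYeYeYe ⇒ YSeYeYeYe ⇒ eSeYeYeYe ⇒ eseYeYeYe ⇒ eseeeYeYe ⇒ eseeeeeYe ⇒ eseeeeeee

S ⇒ SYe   [S ::= S Y e]
SYe ⇒ SYeYe   [S ::= S Y e]
SYeYe ⇒ SYeYeYe   [S ::= S Y e]
SYeYeYe ⇒ YeYeYeYe   [S ::= Y e]
YeYeYeYe ⇒ YSeYeYeYe   [Y ::= Y S]
YSeYeYeYe ⇒ eSeYeYeYe   [Y ::= e]
eSeYeYeYe ⇒ eseYeYeYe   [S ::= s]
eseYeYeYe ⇒ eseeeYeYe   [Y ::= e]
eseeeYeYe ⇒ eseeeeeYe   [Y ::= e]
eseeeeeYe ⇒ eseeeeeee   [Y ::= e]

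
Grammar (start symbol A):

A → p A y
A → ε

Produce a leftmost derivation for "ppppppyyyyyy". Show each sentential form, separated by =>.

A=>pAy=>ppAyy=>pppAyyy=>ppppAyyyy=>pppppAyyyyy=>ppppppAyyyyyy=>ppppppyyyyyy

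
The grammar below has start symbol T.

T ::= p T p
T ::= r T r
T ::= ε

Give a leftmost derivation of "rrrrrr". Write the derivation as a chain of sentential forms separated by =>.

T => rTr => rrTrr => rrrTrrr => rrrrrr

T => rTr   [T ::= r T r]
rTr => rrTrr   [T ::= r T r]
rrTrr => rrrTrrr   [T ::= r T r]
rrrTrrr => rrrrrr   [T ::= ε]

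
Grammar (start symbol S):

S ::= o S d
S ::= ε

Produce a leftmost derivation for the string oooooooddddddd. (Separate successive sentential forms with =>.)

S => oSd => ooSdd => oooSddd => ooooSdddd => oooooSddddd => ooooooSdddddd => oooooooSddddddd => oooooooddddddd

S => oSd   [S ::= o S d]
oSd => ooSdd   [S ::= o S d]
ooSdd => oooSddd   [S ::= o S d]
oooSddd => ooooSdddd   [S ::= o S d]
ooooSdddd => oooooSddddd   [S ::= o S d]
oooooSddddd => ooooooSdddddd   [S ::= o S d]
ooooooSdddddd => oooooooSddddddd   [S ::= o S d]
oooooooSddddddd => oooooooddddddd   [S ::= ε]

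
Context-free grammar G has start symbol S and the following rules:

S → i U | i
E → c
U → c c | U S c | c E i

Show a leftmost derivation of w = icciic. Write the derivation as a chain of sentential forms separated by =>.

S=>iU=>iUSc=>icEiSc=>icciSc=>icciic

S => iU   [S → i U]
iU => iUSc   [U → U S c]
iUSc => icEiSc   [U → c E i]
icEiSc => icciSc   [E → c]
icciSc => icciic   [S → i]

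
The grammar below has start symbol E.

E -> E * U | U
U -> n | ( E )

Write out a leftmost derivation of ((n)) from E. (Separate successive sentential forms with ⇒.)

E ⇒ U ⇒ (E) ⇒ (U) ⇒ ((E)) ⇒ ((U)) ⇒ ((n))

E ⇒ U   [E -> U]
U ⇒ (E)   [U -> ( E )]
(E) ⇒ (U)   [E -> U]
(U) ⇒ ((E))   [U -> ( E )]
((E)) ⇒ ((U))   [E -> U]
((U)) ⇒ ((n))   [U -> n]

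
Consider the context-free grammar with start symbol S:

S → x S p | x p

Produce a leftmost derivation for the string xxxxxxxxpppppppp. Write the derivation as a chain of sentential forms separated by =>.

S => xSp   [S → x S p]
xSp => xxSpp   [S → x S p]
xxSpp => xxxSppp   [S → x S p]
xxxSppp => xxxxSpppp   [S → x S p]
xxxxSpppp => xxxxxSppppp   [S → x S p]
xxxxxSppppp => xxxxxxSpppppp   [S → x S p]
xxxxxxSpppppp => xxxxxxxSppppppp   [S → x S p]
xxxxxxxSppppppp => xxxxxxxxpppppppp   [S → x p]

S=>xSp=>xxSpp=>xxxSppp=>xxxxSpppp=>xxxxxSppppp=>xxxxxxSpppppp=>xxxxxxxSppppppp=>xxxxxxxxpppppppp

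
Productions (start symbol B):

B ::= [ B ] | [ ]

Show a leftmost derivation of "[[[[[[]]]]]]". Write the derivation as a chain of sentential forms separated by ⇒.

B ⇒ [B]   [B ::= [ B ]]
[B] ⇒ [[B]]   [B ::= [ B ]]
[[B]] ⇒ [[[B]]]   [B ::= [ B ]]
[[[B]]] ⇒ [[[[B]]]]   [B ::= [ B ]]
[[[[B]]]] ⇒ [[[[[B]]]]]   [B ::= [ B ]]
[[[[[B]]]]] ⇒ [[[[[[]]]]]]   [B ::= [ ]]

B⇒[B]⇒[[B]]⇒[[[B]]]⇒[[[[B]]]]⇒[[[[[B]]]]]⇒[[[[[[]]]]]]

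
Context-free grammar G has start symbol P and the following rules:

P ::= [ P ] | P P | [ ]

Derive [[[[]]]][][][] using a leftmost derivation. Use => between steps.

P => PP => PPP => PPPP => [P]PPP => [[P]]PPP => [[[P]]]PPP => [[[[]]]]PPP => [[[[]]]][]PP => [[[[]]]][][]P => [[[[]]]][][][]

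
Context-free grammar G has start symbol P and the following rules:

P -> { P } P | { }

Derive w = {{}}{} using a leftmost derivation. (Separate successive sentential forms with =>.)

P => {P}P   [P -> { P } P]
{P}P => {{}}P   [P -> { }]
{{}}P => {{}}{}   [P -> { }]

P=>{P}P=>{{}}P=>{{}}{}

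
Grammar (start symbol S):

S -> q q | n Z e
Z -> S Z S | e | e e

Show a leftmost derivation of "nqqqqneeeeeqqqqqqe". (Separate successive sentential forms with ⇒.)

S⇒nZe⇒nSZSe⇒nqqZSe⇒nqqSZSSe⇒nqqqqZSSe⇒nqqqqSZSSSe⇒nqqqqnZeZSSSe⇒nqqqqneeeZSSSe⇒nqqqqneeeeeSSSe⇒nqqqqneeeeeqqSSe⇒nqqqqneeeeeqqqqSe⇒nqqqqneeeeeqqqqqqe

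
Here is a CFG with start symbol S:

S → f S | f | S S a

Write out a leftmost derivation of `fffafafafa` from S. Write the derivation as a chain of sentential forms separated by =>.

S => SSa => SSaSa => SSaSaSa => SSaSaSaSa => fSaSaSaSa => ffSaSaSaSa => fffaSaSaSa => fffafaSaSa => fffafafaSa => fffafafafa

S => SSa   [S → S S a]
SSa => SSaSa   [S → S S a]
SSaSa => SSaSaSa   [S → S S a]
SSaSaSa => SSaSaSaSa   [S → S S a]
SSaSaSaSa => fSaSaSaSa   [S → f]
fSaSaSaSa => ffSaSaSaSa   [S → f S]
ffSaSaSaSa => fffaSaSaSa   [S → f]
fffaSaSaSa => fffafaSaSa   [S → f]
fffafaSaSa => fffafafaSa   [S → f]
fffafafaSa => fffafafafa   [S → f]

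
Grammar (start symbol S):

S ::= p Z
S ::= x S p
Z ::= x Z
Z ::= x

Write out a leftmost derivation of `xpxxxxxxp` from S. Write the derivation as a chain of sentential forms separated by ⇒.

S ⇒ xSp   [S ::= x S p]
xSp ⇒ xpZp   [S ::= p Z]
xpZp ⇒ xpxZp   [Z ::= x Z]
xpxZp ⇒ xpxxZp   [Z ::= x Z]
xpxxZp ⇒ xpxxxZp   [Z ::= x Z]
xpxxxZp ⇒ xpxxxxZp   [Z ::= x Z]
xpxxxxZp ⇒ xpxxxxxZp   [Z ::= x Z]
xpxxxxxZp ⇒ xpxxxxxxp   [Z ::= x]

S ⇒ xSp ⇒ xpZp ⇒ xpxZp ⇒ xpxxZp ⇒ xpxxxZp ⇒ xpxxxxZp ⇒ xpxxxxxZp ⇒ xpxxxxxxp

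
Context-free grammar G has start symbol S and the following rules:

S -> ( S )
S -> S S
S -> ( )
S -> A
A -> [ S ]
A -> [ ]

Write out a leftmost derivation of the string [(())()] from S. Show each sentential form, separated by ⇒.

S ⇒ A   [S -> A]
A ⇒ [S]   [A -> [ S ]]
[S] ⇒ [SS]   [S -> S S]
[SS] ⇒ [(S)S]   [S -> ( S )]
[(S)S] ⇒ [(())S]   [S -> ( )]
[(())S] ⇒ [(())()]   [S -> ( )]

S ⇒ A ⇒ [S] ⇒ [SS] ⇒ [(S)S] ⇒ [(())S] ⇒ [(())()]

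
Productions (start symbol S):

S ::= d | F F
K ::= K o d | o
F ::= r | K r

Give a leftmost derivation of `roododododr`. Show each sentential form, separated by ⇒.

S ⇒ FF   [S ::= F F]
FF ⇒ rF   [F ::= r]
rF ⇒ rKr   [F ::= K r]
rKr ⇒ rKodr   [K ::= K o d]
rKodr ⇒ rKododr   [K ::= K o d]
rKododr ⇒ rKodododr   [K ::= K o d]
rKodododr ⇒ rKododododr   [K ::= K o d]
rKododododr ⇒ roododododr   [K ::= o]

S⇒FF⇒rF⇒rKr⇒rKodr⇒rKododr⇒rKodododr⇒rKododododr⇒roododododr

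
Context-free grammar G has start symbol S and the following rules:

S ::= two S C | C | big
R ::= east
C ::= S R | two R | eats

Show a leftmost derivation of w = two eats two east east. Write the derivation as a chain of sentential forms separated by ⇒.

S ⇒ C ⇒ S R ⇒ two S C R ⇒ two C C R ⇒ two eats C R ⇒ two eats two R R ⇒ two eats two east R ⇒ two eats two east east

S ⇒ C   [S ::= C]
C ⇒ S R   [C ::= S R]
S R ⇒ two S C R   [S ::= two S C]
two S C R ⇒ two C C R   [S ::= C]
two C C R ⇒ two eats C R   [C ::= eats]
two eats C R ⇒ two eats two R R   [C ::= two R]
two eats two R R ⇒ two eats two east R   [R ::= east]
two eats two east R ⇒ two eats two east east   [R ::= east]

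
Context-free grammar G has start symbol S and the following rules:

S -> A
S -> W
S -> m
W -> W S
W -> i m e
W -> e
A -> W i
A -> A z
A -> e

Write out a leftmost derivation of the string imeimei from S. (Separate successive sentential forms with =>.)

S => W => WS => imeS => imeA => imeWi => imeimei

S => W   [S -> W]
W => WS   [W -> W S]
WS => imeS   [W -> i m e]
imeS => imeA   [S -> A]
imeA => imeWi   [A -> W i]
imeWi => imeimei   [W -> i m e]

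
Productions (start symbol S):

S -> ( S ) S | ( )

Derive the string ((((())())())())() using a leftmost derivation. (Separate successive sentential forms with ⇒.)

S⇒(S)S⇒((S)S)S⇒(((S)S)S)S⇒((((S)S)S)S)S⇒((((())S)S)S)S⇒((((())())S)S)S⇒((((())())())S)S⇒((((())())())())S⇒((((())())())())()

S ⇒ (S)S   [S -> ( S ) S]
(S)S ⇒ ((S)S)S   [S -> ( S ) S]
((S)S)S ⇒ (((S)S)S)S   [S -> ( S ) S]
(((S)S)S)S ⇒ ((((S)S)S)S)S   [S -> ( S ) S]
((((S)S)S)S)S ⇒ ((((())S)S)S)S   [S -> ( )]
((((())S)S)S)S ⇒ ((((())())S)S)S   [S -> ( )]
((((())())S)S)S ⇒ ((((())())())S)S   [S -> ( )]
((((())())())S)S ⇒ ((((())())())())S   [S -> ( )]
((((())())())())S ⇒ ((((())())())())()   [S -> ( )]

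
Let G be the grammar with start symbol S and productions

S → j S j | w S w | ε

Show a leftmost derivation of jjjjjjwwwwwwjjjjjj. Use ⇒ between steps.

S ⇒ jSj   [S → j S j]
jSj ⇒ jjSjj   [S → j S j]
jjSjj ⇒ jjjSjjj   [S → j S j]
jjjSjjj ⇒ jjjjSjjjj   [S → j S j]
jjjjSjjjj ⇒ jjjjjSjjjjj   [S → j S j]
jjjjjSjjjjj ⇒ jjjjjjSjjjjjj   [S → j S j]
jjjjjjSjjjjjj ⇒ jjjjjjwSwjjjjjj   [S → w S w]
jjjjjjwSwjjjjjj ⇒ jjjjjjwwSwwjjjjjj   [S → w S w]
jjjjjjwwSwwjjjjjj ⇒ jjjjjjwwwSwwwjjjjjj   [S → w S w]
jjjjjjwwwSwwwjjjjjj ⇒ jjjjjjwwwwwwjjjjjj   [S → ε]

S⇒jSj⇒jjSjj⇒jjjSjjj⇒jjjjSjjjj⇒jjjjjSjjjjj⇒jjjjjjSjjjjjj⇒jjjjjjwSwjjjjjj⇒jjjjjjwwSwwjjjjjj⇒jjjjjjwwwSwwwjjjjjj⇒jjjjjjwwwwwwjjjjjj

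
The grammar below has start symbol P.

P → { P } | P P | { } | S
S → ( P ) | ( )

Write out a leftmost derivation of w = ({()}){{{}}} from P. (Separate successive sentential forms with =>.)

P => PP   [P → P P]
PP => SP   [P → S]
SP => (P)P   [S → ( P )]
(P)P => ({P})P   [P → { P }]
({P})P => ({S})P   [P → S]
({S})P => ({()})P   [S → ( )]
({()})P => ({()}){P}   [P → { P }]
({()}){P} => ({()}){{P}}   [P → { P }]
({()}){{P}} => ({()}){{{}}}   [P → { }]

P => PP => SP => (P)P => ({P})P => ({S})P => ({()})P => ({()}){P} => ({()}){{P}} => ({()}){{{}}}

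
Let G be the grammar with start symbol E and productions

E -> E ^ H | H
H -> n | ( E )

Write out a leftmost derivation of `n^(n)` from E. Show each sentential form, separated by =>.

E=>E^H=>H^H=>n^H=>n^(E)=>n^(H)=>n^(n)

E => E^H   [E -> E ^ H]
E^H => H^H   [E -> H]
H^H => n^H   [H -> n]
n^H => n^(E)   [H -> ( E )]
n^(E) => n^(H)   [E -> H]
n^(H) => n^(n)   [H -> n]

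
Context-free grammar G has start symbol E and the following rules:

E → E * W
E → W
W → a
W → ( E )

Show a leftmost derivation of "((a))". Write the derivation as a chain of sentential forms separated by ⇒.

E ⇒ W   [E → W]
W ⇒ (E)   [W → ( E )]
(E) ⇒ (W)   [E → W]
(W) ⇒ ((E))   [W → ( E )]
((E)) ⇒ ((W))   [E → W]
((W)) ⇒ ((a))   [W → a]

E⇒W⇒(E)⇒(W)⇒((E))⇒((W))⇒((a))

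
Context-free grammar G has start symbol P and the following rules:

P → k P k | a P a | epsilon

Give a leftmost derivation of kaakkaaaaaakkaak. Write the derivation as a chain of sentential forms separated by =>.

P => kPk => kaPak => kaaPaak => kaakPkaak => kaakkPkkaak => kaakkaPakkaak => kaakkaaPaakkaak => kaakkaaaPaaakkaak => kaakkaaaaaakkaak

P => kPk   [P → k P k]
kPk => kaPak   [P → a P a]
kaPak => kaaPaak   [P → a P a]
kaaPaak => kaakPkaak   [P → k P k]
kaakPkaak => kaakkPkkaak   [P → k P k]
kaakkPkkaak => kaakkaPakkaak   [P → a P a]
kaakkaPakkaak => kaakkaaPaakkaak   [P → a P a]
kaakkaaPaakkaak => kaakkaaaPaaakkaak   [P → a P a]
kaakkaaaPaaakkaak => kaakkaaaaaakkaak   [P → epsilon]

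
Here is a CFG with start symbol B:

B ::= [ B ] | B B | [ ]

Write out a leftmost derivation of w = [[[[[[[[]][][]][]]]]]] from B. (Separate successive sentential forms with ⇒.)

B ⇒ [B]   [B ::= [ B ]]
[B] ⇒ [[B]]   [B ::= [ B ]]
[[B]] ⇒ [[[B]]]   [B ::= [ B ]]
[[[B]]] ⇒ [[[[B]]]]   [B ::= [ B ]]
[[[[B]]]] ⇒ [[[[[B]]]]]   [B ::= [ B ]]
[[[[[B]]]]] ⇒ [[[[[BB]]]]]   [B ::= B B]
[[[[[BB]]]]] ⇒ [[[[[[B]B]]]]]   [B ::= [ B ]]
[[[[[[B]B]]]]] ⇒ [[[[[[BB]B]]]]]   [B ::= B B]
[[[[[[BB]B]]]]] ⇒ [[[[[[BBB]B]]]]]   [B ::= B B]
[[[[[[BBB]B]]]]] ⇒ [[[[[[[B]BB]B]]]]]   [B ::= [ B ]]
[[[[[[[B]BB]B]]]]] ⇒ [[[[[[[[]]BB]B]]]]]   [B ::= [ ]]
[[[[[[[[]]BB]B]]]]] ⇒ [[[[[[[[]][]B]B]]]]]   [B ::= [ ]]
[[[[[[[[]][]B]B]]]]] ⇒ [[[[[[[[]][][]]B]]]]]   [B ::= [ ]]
[[[[[[[[]][][]]B]]]]] ⇒ [[[[[[[[]][][]][]]]]]]   [B ::= [ ]]

B ⇒ [B] ⇒ [[B]] ⇒ [[[B]]] ⇒ [[[[B]]]] ⇒ [[[[[B]]]]] ⇒ [[[[[BB]]]]] ⇒ [[[[[[B]B]]]]] ⇒ [[[[[[BB]B]]]]] ⇒ [[[[[[BBB]B]]]]] ⇒ [[[[[[[B]BB]B]]]]] ⇒ [[[[[[[[]]BB]B]]]]] ⇒ [[[[[[[[]][]B]B]]]]] ⇒ [[[[[[[[]][][]]B]]]]] ⇒ [[[[[[[[]][][]][]]]]]]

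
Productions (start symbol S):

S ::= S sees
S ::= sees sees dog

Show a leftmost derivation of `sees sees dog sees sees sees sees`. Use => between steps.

S => S sees => S sees sees => S sees sees sees => S sees sees sees sees => sees sees dog sees sees sees sees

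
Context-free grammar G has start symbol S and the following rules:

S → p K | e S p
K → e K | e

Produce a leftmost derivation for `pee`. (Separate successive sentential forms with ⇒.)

S ⇒ pK ⇒ peK ⇒ pee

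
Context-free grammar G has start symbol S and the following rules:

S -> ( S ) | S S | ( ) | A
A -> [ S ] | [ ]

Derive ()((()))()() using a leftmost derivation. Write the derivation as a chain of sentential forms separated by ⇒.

S ⇒ SS ⇒ SSS ⇒ ()SS ⇒ ()SSS ⇒ ()(S)SS ⇒ ()((S))SS ⇒ ()((()))SS ⇒ ()((()))()S ⇒ ()((()))()()

S ⇒ SS   [S -> S S]
SS ⇒ SSS   [S -> S S]
SSS ⇒ ()SS   [S -> ( )]
()SS ⇒ ()SSS   [S -> S S]
()SSS ⇒ ()(S)SS   [S -> ( S )]
()(S)SS ⇒ ()((S))SS   [S -> ( S )]
()((S))SS ⇒ ()((()))SS   [S -> ( )]
()((()))SS ⇒ ()((()))()S   [S -> ( )]
()((()))()S ⇒ ()((()))()()   [S -> ( )]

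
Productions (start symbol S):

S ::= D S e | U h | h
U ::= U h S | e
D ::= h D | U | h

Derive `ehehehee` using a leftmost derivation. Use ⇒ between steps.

S ⇒ DSe   [S ::= D S e]
DSe ⇒ USe   [D ::= U]
USe ⇒ UhSSe   [U ::= U h S]
UhSSe ⇒ ehSSe   [U ::= e]
ehSSe ⇒ ehUhSe   [S ::= U h]
ehUhSe ⇒ ehehSe   [U ::= e]
ehehSe ⇒ ehehDSee   [S ::= D S e]
ehehDSee ⇒ ehehUSee   [D ::= U]
ehehUSee ⇒ eheheSee   [U ::= e]
eheheSee ⇒ ehehehee   [S ::= h]

S ⇒ DSe ⇒ USe ⇒ UhSSe ⇒ ehSSe ⇒ ehUhSe ⇒ ehehSe ⇒ ehehDSee ⇒ ehehUSee ⇒ eheheSee ⇒ ehehehee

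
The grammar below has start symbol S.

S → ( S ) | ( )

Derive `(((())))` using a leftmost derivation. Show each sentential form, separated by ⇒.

S⇒(S)⇒((S))⇒(((S)))⇒(((())))

S ⇒ (S)   [S → ( S )]
(S) ⇒ ((S))   [S → ( S )]
((S)) ⇒ (((S)))   [S → ( S )]
(((S))) ⇒ (((())))   [S → ( )]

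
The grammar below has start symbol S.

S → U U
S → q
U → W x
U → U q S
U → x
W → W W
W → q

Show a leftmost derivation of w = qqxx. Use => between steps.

S=>UU=>WxU=>WWxU=>qWxU=>qqxU=>qqxx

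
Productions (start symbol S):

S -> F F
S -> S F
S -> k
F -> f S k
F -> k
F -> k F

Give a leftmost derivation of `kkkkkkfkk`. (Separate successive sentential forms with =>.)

S => FF   [S -> F F]
FF => kFF   [F -> k F]
kFF => kkFF   [F -> k F]
kkFF => kkkFF   [F -> k F]
kkkFF => kkkkFF   [F -> k F]
kkkkFF => kkkkkF   [F -> k]
kkkkkF => kkkkkkF   [F -> k F]
kkkkkkF => kkkkkkfSk   [F -> f S k]
kkkkkkfSk => kkkkkkfkk   [S -> k]

S => FF => kFF => kkFF => kkkFF => kkkkFF => kkkkkF => kkkkkkF => kkkkkkfSk => kkkkkkfkk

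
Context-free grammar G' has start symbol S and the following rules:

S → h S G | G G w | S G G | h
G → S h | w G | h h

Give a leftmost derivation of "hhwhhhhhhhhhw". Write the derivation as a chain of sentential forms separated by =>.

S => GGw   [S → G G w]
GGw => hhGw   [G → h h]
hhGw => hhwGw   [G → w G]
hhwGw => hhwShw   [G → S h]
hhwShw => hhwSGGhw   [S → S G G]
hhwSGGhw => hhwhSGGGhw   [S → h S G]
hhwhSGGGhw => hhwhhGGGhw   [S → h]
hhwhhGGGhw => hhwhhhhGGhw   [G → h h]
hhwhhhhGGhw => hhwhhhhhhGhw   [G → h h]
hhwhhhhhhGhw => hhwhhhhhhhhhw   [G → h h]

S => GGw => hhGw => hhwGw => hhwShw => hhwSGGhw => hhwhSGGGhw => hhwhhGGGhw => hhwhhhhGGhw => hhwhhhhhhGhw => hhwhhhhhhhhhw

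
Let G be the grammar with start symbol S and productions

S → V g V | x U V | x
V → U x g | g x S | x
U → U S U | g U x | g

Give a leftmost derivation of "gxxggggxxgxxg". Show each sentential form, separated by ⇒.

S⇒VgV⇒gxSgV⇒gxxgV⇒gxxgUxg⇒gxxggUxxg⇒gxxggUSUxxg⇒gxxgggUxSUxxg⇒gxxggggxSUxxg⇒gxxggggxxUxxg⇒gxxggggxxgxxg

S ⇒ VgV   [S → V g V]
VgV ⇒ gxSgV   [V → g x S]
gxSgV ⇒ gxxgV   [S → x]
gxxgV ⇒ gxxgUxg   [V → U x g]
gxxgUxg ⇒ gxxggUxxg   [U → g U x]
gxxggUxxg ⇒ gxxggUSUxxg   [U → U S U]
gxxggUSUxxg ⇒ gxxgggUxSUxxg   [U → g U x]
gxxgggUxSUxxg ⇒ gxxggggxSUxxg   [U → g]
gxxggggxSUxxg ⇒ gxxggggxxUxxg   [S → x]
gxxggggxxUxxg ⇒ gxxggggxxgxxg   [U → g]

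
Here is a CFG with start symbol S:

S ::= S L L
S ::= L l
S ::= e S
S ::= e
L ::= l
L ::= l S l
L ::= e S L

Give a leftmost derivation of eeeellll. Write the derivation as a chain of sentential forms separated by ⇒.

S ⇒ eS   [S ::= e S]
eS ⇒ eLl   [S ::= L l]
eLl ⇒ eeSLl   [L ::= e S L]
eeSLl ⇒ eeSLLLl   [S ::= S L L]
eeSLLLl ⇒ eeeSLLLl   [S ::= e S]
eeeSLLLl ⇒ eeeeLLLl   [S ::= e]
eeeeLLLl ⇒ eeeelLLl   [L ::= l]
eeeelLLl ⇒ eeeellLl   [L ::= l]
eeeellLl ⇒ eeeellll   [L ::= l]

S ⇒ eS ⇒ eLl ⇒ eeSLl ⇒ eeSLLLl ⇒ eeeSLLLl ⇒ eeeeLLLl ⇒ eeeelLLl ⇒ eeeellLl ⇒ eeeellll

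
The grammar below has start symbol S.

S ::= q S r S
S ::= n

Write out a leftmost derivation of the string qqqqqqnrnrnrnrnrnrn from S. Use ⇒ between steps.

S ⇒ qSrS   [S ::= q S r S]
qSrS ⇒ qqSrSrS   [S ::= q S r S]
qqSrSrS ⇒ qqqSrSrSrS   [S ::= q S r S]
qqqSrSrSrS ⇒ qqqqSrSrSrSrS   [S ::= q S r S]
qqqqSrSrSrSrS ⇒ qqqqqSrSrSrSrSrS   [S ::= q S r S]
qqqqqSrSrSrSrSrS ⇒ qqqqqqSrSrSrSrSrSrS   [S ::= q S r S]
qqqqqqSrSrSrSrSrSrS ⇒ qqqqqqnrSrSrSrSrSrS   [S ::= n]
qqqqqqnrSrSrSrSrSrS ⇒ qqqqqqnrnrSrSrSrSrS   [S ::= n]
qqqqqqnrnrSrSrSrSrS ⇒ qqqqqqnrnrnrSrSrSrS   [S ::= n]
qqqqqqnrnrnrSrSrSrS ⇒ qqqqqqnrnrnrnrSrSrS   [S ::= n]
qqqqqqnrnrnrnrSrSrS ⇒ qqqqqqnrnrnrnrnrSrS   [S ::= n]
qqqqqqnrnrnrnrnrSrS ⇒ qqqqqqnrnrnrnrnrnrS   [S ::= n]
qqqqqqnrnrnrnrnrnrS ⇒ qqqqqqnrnrnrnrnrnrn   [S ::= n]

S ⇒ qSrS ⇒ qqSrSrS ⇒ qqqSrSrSrS ⇒ qqqqSrSrSrSrS ⇒ qqqqqSrSrSrSrSrS ⇒ qqqqqqSrSrSrSrSrSrS ⇒ qqqqqqnrSrSrSrSrSrS ⇒ qqqqqqnrnrSrSrSrSrS ⇒ qqqqqqnrnrnrSrSrSrS ⇒ qqqqqqnrnrnrnrSrSrS ⇒ qqqqqqnrnrnrnrnrSrS ⇒ qqqqqqnrnrnrnrnrnrS ⇒ qqqqqqnrnrnrnrnrnrn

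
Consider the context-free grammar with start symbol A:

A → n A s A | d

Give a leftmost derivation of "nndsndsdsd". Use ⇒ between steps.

A ⇒ nAsA ⇒ nnAsAsA ⇒ nndsAsA ⇒ nndsnAsAsA ⇒ nndsndsAsA ⇒ nndsndsdsA ⇒ nndsndsdsd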